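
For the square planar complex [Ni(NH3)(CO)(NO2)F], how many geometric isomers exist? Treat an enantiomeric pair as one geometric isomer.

In a square planar complex each vertex has one trans partner and two cis neighbours.
Working through the distinct placements yields 3 geometric isomers: (CO/NH3 trans, F/NO2 trans); (CO/NO2 trans, F/NH3 trans); (CO/F trans, NH3/NO2 trans).

3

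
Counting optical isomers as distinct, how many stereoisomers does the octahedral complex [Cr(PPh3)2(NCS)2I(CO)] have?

8

An octahedron has six vertices in three trans pairs; every non-trans pair is cis.
There are 6 geometric isomers: PPh3 trans, NCS trans; PPh3 cis, NCS cis (3 arrangements, 2 chiral); PPh3 trans, NCS cis; PPh3 cis, NCS trans.
Of these, 2 lack any improper symmetry element and so occur as enantiomeric pairs, giving 6 + 2 = 8 stereoisomers in total.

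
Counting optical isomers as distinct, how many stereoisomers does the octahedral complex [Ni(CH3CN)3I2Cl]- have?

3

Systematic placement gives 3 geometric isomers: CH3CN mer, I trans; CH3CN mer, I cis; CH3CN fac, I cis.
Each arrangement has an internal mirror plane or centre of symmetry, so none is chiral.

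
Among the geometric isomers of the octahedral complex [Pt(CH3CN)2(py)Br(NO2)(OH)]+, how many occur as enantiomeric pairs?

6

In an octahedral complex each vertex has one trans partner and four cis neighbours.
Placing the ligands in turn and identifying arrangements related by rotation or reflection leaves 9 distinct geometric isomers.
Of these, 6 lack any improper symmetry element and so occur as enantiomeric pairs, giving 9 + 6 = 15 stereoisomers in total.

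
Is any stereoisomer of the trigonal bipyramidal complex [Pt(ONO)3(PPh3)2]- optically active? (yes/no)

In a trigonal bipyramid the two axial positions differ from the three equatorial ones.
There are 3 geometric isomers: PPh3 both equatorial; PPh3 one axial, one equatorial; PPh3 both axial.
Each arrangement has an internal mirror plane or centre of symmetry, so none is chiral.

no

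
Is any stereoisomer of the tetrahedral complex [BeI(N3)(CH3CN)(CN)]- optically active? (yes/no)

Only one geometric arrangement is possible; it has no improper symmetry element, so it exists as a pair of enantiomers (2 stereoisomers).

yes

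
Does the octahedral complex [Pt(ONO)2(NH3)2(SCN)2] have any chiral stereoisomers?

An octahedron has six vertices in three trans pairs; every non-trans pair is cis.
The distinct arrangements are (5 in all): ONO trans, NH3 trans, SCN trans; ONO cis, NH3 trans, SCN cis; ONO cis, NH3 cis, SCN trans; ONO cis, NH3 cis, SCN cis (chiral); ONO trans, NH3 cis, SCN cis.
One of these lacks any improper symmetry element and so occurs as an enantiomeric pair, giving 5 + 1 = 6 stereoisomers in total.

yes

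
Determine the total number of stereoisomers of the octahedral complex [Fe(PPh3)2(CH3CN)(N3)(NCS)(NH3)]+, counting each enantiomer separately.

15

Systematic enumeration (placing each ligand type in turn and discarding arrangements equivalent by rotation or reflection) gives 9 geometric isomers.
Of these, 6 lack any improper symmetry element and so occur as enantiomeric pairs, giving 9 + 6 = 15 stereoisomers in total.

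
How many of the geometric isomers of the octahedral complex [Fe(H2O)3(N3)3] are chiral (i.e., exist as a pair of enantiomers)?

An octahedron has six vertices in three trans pairs; every non-trans pair is cis.
There are 2 geometric isomers: H2O mer; H2O fac.
Each arrangement has an internal mirror plane or centre of symmetry, so none is chiral.

0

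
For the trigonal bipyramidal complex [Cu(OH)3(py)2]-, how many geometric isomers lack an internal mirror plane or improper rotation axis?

In a trigonal bipyramid the two axial positions differ from the three equatorial ones.
The distinct arrangements are (3 in all): py both equatorial; py one axial, one equatorial; py both axial.
Each arrangement has an internal mirror plane or centre of symmetry, so none is chiral.

0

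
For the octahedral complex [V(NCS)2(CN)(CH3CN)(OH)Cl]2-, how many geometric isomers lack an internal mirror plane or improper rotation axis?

An octahedron has six vertices in three trans pairs; every non-trans pair is cis.
Exhaustive case analysis gives 9 geometric isomers.
Of these, 6 lack any improper symmetry element and so occur as enantiomeric pairs, giving 9 + 6 = 15 stereoisomers in total.

6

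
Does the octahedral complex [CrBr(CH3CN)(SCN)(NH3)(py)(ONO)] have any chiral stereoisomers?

yes

In an octahedral complex each vertex has one trans partner and four cis neighbours.
Exhaustive case analysis gives 15 geometric isomers.
Of these, 15 lack any improper symmetry element and so occur as enantiomeric pairs, giving 15 + 15 = 30 stereoisomers in total.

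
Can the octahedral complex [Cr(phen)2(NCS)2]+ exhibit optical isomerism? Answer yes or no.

yes

In an octahedral complex each vertex has one trans partner and four cis neighbours.
Each phen is bidentate and must span two cis positions.
Systematic placement gives 2 geometric isomers: NCS trans; NCS cis (chiral).
One of these lacks any improper symmetry element and so occurs as an enantiomeric pair, giving 2 + 1 = 3 stereoisomers in total.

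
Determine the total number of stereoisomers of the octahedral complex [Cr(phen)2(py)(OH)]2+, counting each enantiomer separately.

Each phen is bidentate and must span two cis positions.
Working through the distinct placements yields 2 geometric isomers: py and OH mutually cis (chiral); py and OH mutually trans.
One of these lacks any improper symmetry element and so occurs as an enantiomeric pair, giving 2 + 1 = 3 stereoisomers in total.

3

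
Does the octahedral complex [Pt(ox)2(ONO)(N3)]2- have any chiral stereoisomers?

yes

An octahedron has six vertices in three trans pairs; every non-trans pair is cis.
Each ox is bidentate and must span two cis positions.
There are 2 geometric isomers: ONO and N3 mutually trans; ONO and N3 mutually cis (chiral).
One of these lacks any improper symmetry element and so occurs as an enantiomeric pair, giving 2 + 1 = 3 stereoisomers in total.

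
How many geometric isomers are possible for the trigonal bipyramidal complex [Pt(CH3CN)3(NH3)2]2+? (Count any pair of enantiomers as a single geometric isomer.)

3

A trigonal bipyramid has two axial and three equatorial sites, which are chemically inequivalent.
The distinct arrangements are (3 in all): NH3 both equatorial; NH3 one axial, one equatorial; NH3 both axial.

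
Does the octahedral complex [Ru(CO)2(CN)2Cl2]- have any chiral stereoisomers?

An octahedron has six vertices in three trans pairs; every non-trans pair is cis.
The distinct arrangements are (5 in all): CO trans, CN trans, Cl trans; CO cis, CN trans, Cl cis; CO cis, CN cis, Cl trans; CO cis, CN cis, Cl cis (chiral); CO trans, CN cis, Cl cis.
One of these lacks any improper symmetry element and so occurs as an enantiomeric pair, giving 5 + 1 = 6 stereoisomers in total.

yes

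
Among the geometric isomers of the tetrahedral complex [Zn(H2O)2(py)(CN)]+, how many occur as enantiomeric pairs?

0

Only one geometric arrangement is possible.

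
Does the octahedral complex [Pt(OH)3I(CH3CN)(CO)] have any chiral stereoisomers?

yes

An octahedron has six vertices in three trans pairs; every non-trans pair is cis.
There are 4 geometric isomers: OH mer (3 arrangements); OH fac (chiral).
One of these lacks any improper symmetry element and so occurs as an enantiomeric pair, giving 4 + 1 = 5 stereoisomers in total.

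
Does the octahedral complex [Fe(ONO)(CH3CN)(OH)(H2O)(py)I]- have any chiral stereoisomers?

An octahedron has six vertices in three trans pairs; every non-trans pair is cis.
Placing the ligands in turn and identifying arrangements related by rotation or reflection leaves 15 distinct geometric isomers.
Of these, 15 lack any improper symmetry element and so occur as enantiomeric pairs, giving 15 + 15 = 30 stereoisomers in total.

yes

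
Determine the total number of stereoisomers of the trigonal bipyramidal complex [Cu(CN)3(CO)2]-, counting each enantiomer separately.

3

In a trigonal bipyramid the two axial positions differ from the three equatorial ones.
Systematic placement gives 3 geometric isomers: CO both equatorial; CO one axial, one equatorial; CO both axial.
Each arrangement has an internal mirror plane or centre of symmetry, so none is chiral.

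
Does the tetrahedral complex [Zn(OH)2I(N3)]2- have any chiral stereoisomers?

All four vertices of a tetrahedron are equivalent and mutually adjacent, so cis/trans isomerism cannot arise.
Only one geometric arrangement is possible.

no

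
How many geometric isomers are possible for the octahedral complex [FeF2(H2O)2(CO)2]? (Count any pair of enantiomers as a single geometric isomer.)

An octahedron has six vertices in three trans pairs; every non-trans pair is cis.
The distinct arrangements are (5 in all): F trans, H2O trans, CO trans; F cis, H2O cis, CO trans; F cis, H2O trans, CO cis; F cis, H2O cis, CO cis (chiral); F trans, H2O cis, CO cis.

5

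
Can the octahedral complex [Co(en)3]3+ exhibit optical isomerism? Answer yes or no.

yes

An octahedron has six vertices in three trans pairs; every non-trans pair is cis.
Each en is bidentate and must span two cis positions.
Only one geometric arrangement is possible; it has no improper symmetry element, so it exists as a pair of enantiomers (2 stereoisomers).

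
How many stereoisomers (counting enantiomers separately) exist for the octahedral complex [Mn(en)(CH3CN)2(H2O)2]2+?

4

Each en is bidentate and must span two cis positions.
There are 3 geometric isomers: CH3CN trans, H2O cis; CH3CN cis, H2O cis (chiral); CH3CN cis, H2O trans.
One of these lacks any improper symmetry element and so occurs as an enantiomeric pair, giving 3 + 1 = 4 stereoisomers in total.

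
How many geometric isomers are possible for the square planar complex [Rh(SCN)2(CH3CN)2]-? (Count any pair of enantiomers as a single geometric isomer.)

The distinct arrangements are (2 in all): SCN cis; SCN trans.

2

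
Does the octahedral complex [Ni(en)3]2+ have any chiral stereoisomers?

An octahedron has six vertices in three trans pairs; every non-trans pair is cis.
Each en is bidentate and must span two cis positions.
Only one geometric arrangement is possible; it has no improper symmetry element, so it exists as a pair of enantiomers (2 stereoisomers).

yes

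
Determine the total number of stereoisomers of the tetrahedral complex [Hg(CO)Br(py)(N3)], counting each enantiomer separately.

Only one geometric arrangement is possible; it has no improper symmetry element, so it exists as a pair of enantiomers (2 stereoisomers).

2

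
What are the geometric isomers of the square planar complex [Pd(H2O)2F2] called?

In a square planar complex each vertex has one trans partner and two cis neighbours.
There are 2 geometric isomers: H2O cis; H2O trans.

cis and trans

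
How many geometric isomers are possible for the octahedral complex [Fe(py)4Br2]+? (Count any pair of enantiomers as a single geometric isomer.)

An octahedron has six vertices in three trans pairs; every non-trans pair is cis.
There are 2 geometric isomers: Br trans; Br cis.

2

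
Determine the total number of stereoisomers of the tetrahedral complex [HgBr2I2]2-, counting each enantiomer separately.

All four vertices of a tetrahedron are equivalent and mutually adjacent, so cis/trans isomerism cannot arise.
Only one geometric arrangement is possible.

1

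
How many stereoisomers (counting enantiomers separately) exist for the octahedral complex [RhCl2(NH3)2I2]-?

6

An octahedron has six vertices in three trans pairs; every non-trans pair is cis.
There are 5 geometric isomers: Cl trans, NH3 trans, I trans; Cl trans, NH3 cis, I cis; Cl cis, NH3 trans, I cis; Cl cis, NH3 cis, I cis (chiral); Cl cis, NH3 cis, I trans.
One of these lacks any improper symmetry element and so occurs as an enantiomeric pair, giving 5 + 1 = 6 stereoisomers in total.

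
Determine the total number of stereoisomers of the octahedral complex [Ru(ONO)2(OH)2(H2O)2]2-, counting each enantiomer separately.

6

The six octahedral sites form three mutually perpendicular trans pairs.
Systematic placement gives 5 geometric isomers: ONO trans, OH trans, H2O trans; ONO cis, OH cis, H2O trans; ONO trans, OH cis, H2O cis; ONO cis, OH cis, H2O cis (chiral); ONO cis, OH trans, H2O cis.
One of these lacks any improper symmetry element and so occurs as an enantiomeric pair, giving 5 + 1 = 6 stereoisomers in total.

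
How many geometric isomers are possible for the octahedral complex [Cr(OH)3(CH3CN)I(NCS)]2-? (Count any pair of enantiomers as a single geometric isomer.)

4

The six octahedral sites form three mutually perpendicular trans pairs.
There are 4 geometric isomers: OH mer (3 arrangements); OH fac (chiral).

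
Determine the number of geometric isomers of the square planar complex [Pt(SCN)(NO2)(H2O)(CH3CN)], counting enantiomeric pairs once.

There are 3 geometric isomers: (CH3CN/NO2 trans, H2O/SCN trans); (CH3CN/SCN trans, H2O/NO2 trans); (CH3CN/H2O trans, NO2/SCN trans).

3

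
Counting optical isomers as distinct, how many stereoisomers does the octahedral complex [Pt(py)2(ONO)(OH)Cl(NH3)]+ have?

15

An octahedron has six vertices in three trans pairs; every non-trans pair is cis.
Exhaustive case analysis gives 9 geometric isomers.
Of these, 6 lack any improper symmetry element and so occur as enantiomeric pairs, giving 9 + 6 = 15 stereoisomers in total.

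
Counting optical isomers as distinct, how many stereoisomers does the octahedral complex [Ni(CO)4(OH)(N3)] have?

In an octahedral complex each vertex has one trans partner and four cis neighbours.
There are 2 geometric isomers: OH and N3 mutually trans; OH and N3 mutually cis.
Each arrangement has an internal mirror plane or centre of symmetry, so none is chiral.

2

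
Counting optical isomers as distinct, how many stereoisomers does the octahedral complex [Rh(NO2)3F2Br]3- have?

An octahedron has six vertices in three trans pairs; every non-trans pair is cis.
Systematic placement gives 3 geometric isomers: NO2 mer, F cis; NO2 mer, F trans; NO2 fac, F cis.
Each arrangement has an internal mirror plane or centre of symmetry, so none is chiral.

3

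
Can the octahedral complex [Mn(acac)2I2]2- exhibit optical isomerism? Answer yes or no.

Each acac is bidentate and must span two cis positions.
Systematic placement gives 2 geometric isomers: I trans; I cis (chiral).
One of these lacks any improper symmetry element and so occurs as an enantiomeric pair, giving 2 + 1 = 3 stereoisomers in total.

yes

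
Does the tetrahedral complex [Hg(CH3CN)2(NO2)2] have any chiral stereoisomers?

no

Only one geometric arrangement is possible.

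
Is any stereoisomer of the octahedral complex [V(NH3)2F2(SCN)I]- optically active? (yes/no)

yes

The six octahedral sites form three mutually perpendicular trans pairs.
The distinct arrangements are (6 in all): NH3 cis, F trans; NH3 trans, F trans; NH3 cis, F cis (3 arrangements, 2 chiral); NH3 trans, F cis.
Of these, 2 lack any improper symmetry element and so occur as enantiomeric pairs, giving 6 + 2 = 8 stereoisomers in total.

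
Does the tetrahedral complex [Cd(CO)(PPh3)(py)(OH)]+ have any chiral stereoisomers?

yes

All four vertices of a tetrahedron are equivalent and mutually adjacent, so cis/trans isomerism cannot arise.
Only one geometric arrangement is possible; it has no improper symmetry element, so it exists as a pair of enantiomers (2 stereoisomers).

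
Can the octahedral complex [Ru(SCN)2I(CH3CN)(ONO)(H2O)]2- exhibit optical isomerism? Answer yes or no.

In an octahedral complex each vertex has one trans partner and four cis neighbours.
Systematic enumeration (placing each ligand type in turn and discarding arrangements equivalent by rotation or reflection) gives 9 geometric isomers.
Of these, 6 lack any improper symmetry element and so occur as enantiomeric pairs, giving 9 + 6 = 15 stereoisomers in total.

yes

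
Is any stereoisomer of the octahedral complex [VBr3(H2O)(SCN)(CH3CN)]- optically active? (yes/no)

yes

The distinct arrangements are (4 in all): Br mer (3 arrangements); Br fac (chiral).
One of these lacks any improper symmetry element and so occurs as an enantiomeric pair, giving 4 + 1 = 5 stereoisomers in total.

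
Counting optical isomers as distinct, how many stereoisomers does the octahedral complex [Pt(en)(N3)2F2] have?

Each en is bidentate and must span two cis positions.
Working through the distinct placements yields 3 geometric isomers: N3 cis, F trans; N3 cis, F cis (chiral); N3 trans, F cis.
One of these lacks any improper symmetry element and so occurs as an enantiomeric pair, giving 3 + 1 = 4 stereoisomers in total.

4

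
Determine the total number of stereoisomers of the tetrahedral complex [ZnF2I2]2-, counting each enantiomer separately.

1

All four vertices of a tetrahedron are equivalent and mutually adjacent, so cis/trans isomerism cannot arise.
Only one geometric arrangement is possible.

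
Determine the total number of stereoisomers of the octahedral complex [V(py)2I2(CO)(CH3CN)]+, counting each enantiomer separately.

8

In an octahedral complex each vertex has one trans partner and four cis neighbours.
The distinct arrangements are (6 in all): py trans, I trans; py cis, I cis (3 arrangements, 2 chiral); py trans, I cis; py cis, I trans.
Of these, 2 lack any improper symmetry element and so occur as enantiomeric pairs, giving 6 + 2 = 8 stereoisomers in total.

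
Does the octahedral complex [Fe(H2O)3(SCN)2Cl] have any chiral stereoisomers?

no

In an octahedral complex each vertex has one trans partner and four cis neighbours.
The distinct arrangements are (3 in all): H2O mer, SCN trans; H2O fac, SCN cis; H2O mer, SCN cis.
Each arrangement has an internal mirror plane or centre of symmetry, so none is chiral.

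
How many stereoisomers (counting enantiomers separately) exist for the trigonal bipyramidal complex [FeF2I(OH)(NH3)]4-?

10

In a trigonal bipyramid the two axial positions differ from the three equatorial ones.
Exhaustive case analysis gives 7 geometric isomers.
Of these, 3 lack any improper symmetry element and so occur as enantiomeric pairs, giving 7 + 3 = 10 stereoisomers in total.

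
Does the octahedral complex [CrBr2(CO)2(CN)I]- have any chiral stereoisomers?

yes

An octahedron has six vertices in three trans pairs; every non-trans pair is cis.
There are 6 geometric isomers: Br trans, CO cis; Br trans, CO trans; Br cis, CO cis (3 arrangements, 2 chiral); Br cis, CO trans.
Of these, 2 lack any improper symmetry element and so occur as enantiomeric pairs, giving 6 + 2 = 8 stereoisomers in total.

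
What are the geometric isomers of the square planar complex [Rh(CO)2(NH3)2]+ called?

Working through the distinct placements yields 2 geometric isomers: CO cis; CO trans.

cis and trans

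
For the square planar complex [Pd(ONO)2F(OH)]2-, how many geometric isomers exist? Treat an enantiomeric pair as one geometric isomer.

In a square planar complex each vertex has one trans partner and two cis neighbours.
There are 2 geometric isomers: ONO cis; ONO trans.

2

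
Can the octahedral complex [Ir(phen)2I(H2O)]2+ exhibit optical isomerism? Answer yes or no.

yes

Each phen is bidentate and must span two cis positions.
Working through the distinct placements yields 2 geometric isomers: I and H2O mutually trans; I and H2O mutually cis (chiral).
One of these lacks any improper symmetry element and so occurs as an enantiomeric pair, giving 2 + 1 = 3 stereoisomers in total.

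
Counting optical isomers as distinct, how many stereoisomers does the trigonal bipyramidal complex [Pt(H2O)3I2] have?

A trigonal bipyramid has two axial and three equatorial sites, which are chemically inequivalent.
Systematic placement gives 3 geometric isomers: I both equatorial; I one axial, one equatorial; I both axial.
Each arrangement has an internal mirror plane or centre of symmetry, so none is chiral.

3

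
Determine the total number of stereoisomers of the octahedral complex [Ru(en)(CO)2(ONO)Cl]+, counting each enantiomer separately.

In an octahedral complex each vertex has one trans partner and four cis neighbours.
Each en is bidentate and must span two cis positions.
Working through the distinct placements yields 4 geometric isomers: CO trans; CO cis (3 arrangements, 2 chiral).
Of these, 2 lack any improper symmetry element and so occur as enantiomeric pairs, giving 4 + 2 = 6 stereoisomers in total.

6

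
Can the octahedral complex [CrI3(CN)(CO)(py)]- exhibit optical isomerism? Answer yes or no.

yes

An octahedron has six vertices in three trans pairs; every non-trans pair is cis.
There are 4 geometric isomers: I mer (3 arrangements); I fac (chiral).
One of these lacks any improper symmetry element and so occurs as an enantiomeric pair, giving 4 + 1 = 5 stereoisomers in total.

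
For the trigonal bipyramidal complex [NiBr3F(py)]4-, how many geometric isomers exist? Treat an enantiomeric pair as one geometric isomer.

In a trigonal bipyramid the two axial positions differ from the three equatorial ones.
There are 4 geometric isomers: F equatorial, py equatorial; F axial, py equatorial; F equatorial, py axial; F axial, py axial.

4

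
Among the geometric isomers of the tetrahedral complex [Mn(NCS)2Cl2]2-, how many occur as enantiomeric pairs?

All four vertices of a tetrahedron are equivalent and mutually adjacent, so cis/trans isomerism cannot arise.
Only one geometric arrangement is possible.

0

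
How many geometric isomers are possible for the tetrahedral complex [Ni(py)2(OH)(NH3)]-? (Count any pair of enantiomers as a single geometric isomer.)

1

All four vertices of a tetrahedron are equivalent and mutually adjacent, so cis/trans isomerism cannot arise.
Only one geometric arrangement is possible.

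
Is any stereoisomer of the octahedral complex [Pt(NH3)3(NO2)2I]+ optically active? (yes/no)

The distinct arrangements are (3 in all): NH3 mer, NO2 trans; NH3 fac, NO2 cis; NH3 mer, NO2 cis.
Each arrangement has an internal mirror plane or centre of symmetry, so none is chiral.

no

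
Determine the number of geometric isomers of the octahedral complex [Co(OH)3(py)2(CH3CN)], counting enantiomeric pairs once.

Systematic placement gives 3 geometric isomers: OH mer, py trans; OH fac, py cis; OH mer, py cis.

3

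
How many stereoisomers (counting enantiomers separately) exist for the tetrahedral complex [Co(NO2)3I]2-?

All four vertices of a tetrahedron are equivalent and mutually adjacent, so cis/trans isomerism cannot arise.
Only one geometric arrangement is possible.

1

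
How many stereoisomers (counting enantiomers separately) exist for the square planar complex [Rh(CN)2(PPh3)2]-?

A square has two trans pairs of vertices; adjacent vertices are cis.
There are 2 geometric isomers: CN cis; CN trans.
Each arrangement has an internal mirror plane or centre of symmetry, so none is chiral.

2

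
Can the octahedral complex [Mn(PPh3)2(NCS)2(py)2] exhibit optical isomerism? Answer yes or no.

The six octahedral sites form three mutually perpendicular trans pairs.
The distinct arrangements are (5 in all): PPh3 trans, NCS trans, py trans; PPh3 cis, NCS trans, py cis; PPh3 cis, NCS cis, py trans; PPh3 cis, NCS cis, py cis (chiral); PPh3 trans, NCS cis, py cis.
One of these lacks any improper symmetry element and so occurs as an enantiomeric pair, giving 5 + 1 = 6 stereoisomers in total.

yes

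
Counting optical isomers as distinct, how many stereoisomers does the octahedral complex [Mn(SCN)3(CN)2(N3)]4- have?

3

In an octahedral complex each vertex has one trans partner and four cis neighbours.
There are 3 geometric isomers: SCN mer, CN trans; SCN mer, CN cis; SCN fac, CN cis.
Each arrangement has an internal mirror plane or centre of symmetry, so none is chiral.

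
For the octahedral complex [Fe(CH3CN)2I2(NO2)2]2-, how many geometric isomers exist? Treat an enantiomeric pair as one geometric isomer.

In an octahedral complex each vertex has one trans partner and four cis neighbours.
Systematic placement gives 5 geometric isomers: CH3CN trans, I trans, NO2 trans; CH3CN trans, I cis, NO2 cis; CH3CN cis, I cis, NO2 trans; CH3CN cis, I cis, NO2 cis (chiral); CH3CN cis, I trans, NO2 cis.

5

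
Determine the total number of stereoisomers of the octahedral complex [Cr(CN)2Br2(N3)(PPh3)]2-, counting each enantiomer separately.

8

In an octahedral complex each vertex has one trans partner and four cis neighbours.
Systematic placement gives 6 geometric isomers: CN trans, Br trans; CN cis, Br trans; CN cis, Br cis (3 arrangements, 2 chiral); CN trans, Br cis.
Of these, 2 lack any improper symmetry element and so occur as enantiomeric pairs, giving 6 + 2 = 8 stereoisomers in total.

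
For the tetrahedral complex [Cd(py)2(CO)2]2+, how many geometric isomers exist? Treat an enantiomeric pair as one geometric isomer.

All four vertices of a tetrahedron are equivalent and mutually adjacent, so cis/trans isomerism cannot arise.
Only one geometric arrangement is possible.

1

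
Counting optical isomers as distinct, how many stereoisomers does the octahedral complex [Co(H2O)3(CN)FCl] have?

5

The distinct arrangements are (4 in all): H2O mer (3 arrangements); H2O fac (chiral).
One of these lacks any improper symmetry element and so occurs as an enantiomeric pair, giving 4 + 1 = 5 stereoisomers in total.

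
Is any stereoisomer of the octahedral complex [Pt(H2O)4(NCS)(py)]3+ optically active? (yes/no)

no

The six octahedral sites form three mutually perpendicular trans pairs.
The distinct arrangements are (2 in all): NCS and py mutually trans; NCS and py mutually cis.
Each arrangement has an internal mirror plane or centre of symmetry, so none is chiral.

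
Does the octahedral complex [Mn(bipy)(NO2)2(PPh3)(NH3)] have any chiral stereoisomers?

yes

The six octahedral sites form three mutually perpendicular trans pairs.
Each bipy is bidentate and must span two cis positions.
There are 4 geometric isomers: NO2 cis (3 arrangements, 2 chiral); NO2 trans.
Of these, 2 lack any improper symmetry element and so occur as enantiomeric pairs, giving 4 + 2 = 6 stereoisomers in total.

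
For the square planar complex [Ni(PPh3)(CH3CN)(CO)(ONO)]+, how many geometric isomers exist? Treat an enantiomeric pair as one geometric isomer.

In a square planar complex each vertex has one trans partner and two cis neighbours.
Working through the distinct placements yields 3 geometric isomers: (CH3CN/ONO trans, CO/PPh3 trans); (CH3CN/PPh3 trans, CO/ONO trans); (CH3CN/CO trans, ONO/PPh3 trans).

3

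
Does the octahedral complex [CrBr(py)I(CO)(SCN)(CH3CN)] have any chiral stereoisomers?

Systematic enumeration (placing each ligand type in turn and discarding arrangements equivalent by rotation or reflection) gives 15 geometric isomers.
Of these, 15 lack any improper symmetry element and so occur as enantiomeric pairs, giving 15 + 15 = 30 stereoisomers in total.

yes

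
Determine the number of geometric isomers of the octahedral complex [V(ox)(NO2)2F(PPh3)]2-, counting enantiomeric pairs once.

4

An octahedron has six vertices in three trans pairs; every non-trans pair is cis.
Each ox is bidentate and must span two cis positions.
The distinct arrangements are (4 in all): NO2 cis (3 arrangements, 2 chiral); NO2 trans.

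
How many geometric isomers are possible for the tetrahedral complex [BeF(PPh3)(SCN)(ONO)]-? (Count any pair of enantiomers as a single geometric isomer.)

In a tetrahedral complex all four positions are equivalent and every pair of ligands is adjacent — there is no cis/trans distinction.
Only one geometric arrangement is possible; it has no improper symmetry element, so it exists as a pair of enantiomers (2 stereoisomers).

1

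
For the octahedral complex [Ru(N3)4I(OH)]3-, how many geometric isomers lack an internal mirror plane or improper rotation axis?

0

The distinct arrangements are (2 in all): I and OH mutually cis; I and OH mutually trans.
Each arrangement has an internal mirror plane or centre of symmetry, so none is chiral.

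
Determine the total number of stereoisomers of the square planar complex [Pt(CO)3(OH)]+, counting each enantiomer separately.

1

In a square planar complex each vertex has one trans partner and two cis neighbours.
Only one geometric arrangement is possible.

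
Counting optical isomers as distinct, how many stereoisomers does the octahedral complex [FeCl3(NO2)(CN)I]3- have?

Systematic placement gives 4 geometric isomers: Cl mer (3 arrangements); Cl fac (chiral).
One of these lacks any improper symmetry element and so occurs as an enantiomeric pair, giving 4 + 1 = 5 stereoisomers in total.

5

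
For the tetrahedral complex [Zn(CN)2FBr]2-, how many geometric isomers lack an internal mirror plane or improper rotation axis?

0

Only one geometric arrangement is possible.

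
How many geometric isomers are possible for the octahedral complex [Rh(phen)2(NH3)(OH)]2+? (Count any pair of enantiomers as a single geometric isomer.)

In an octahedral complex each vertex has one trans partner and four cis neighbours.
Each phen is bidentate and must span two cis positions.
There are 2 geometric isomers: NH3 and OH mutually trans; NH3 and OH mutually cis (chiral).

2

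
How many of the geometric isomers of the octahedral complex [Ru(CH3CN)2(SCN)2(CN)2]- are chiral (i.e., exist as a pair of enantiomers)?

1

An octahedron has six vertices in three trans pairs; every non-trans pair is cis.
The distinct arrangements are (5 in all): CH3CN trans, SCN trans, CN trans; CH3CN trans, SCN cis, CN cis; CH3CN cis, SCN trans, CN cis; CH3CN cis, SCN cis, CN cis (chiral); CH3CN cis, SCN cis, CN trans.
One of these lacks any improper symmetry element and so occurs as an enantiomeric pair, giving 5 + 1 = 6 stereoisomers in total.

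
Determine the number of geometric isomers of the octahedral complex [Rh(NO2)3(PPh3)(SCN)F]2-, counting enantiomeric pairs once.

The six octahedral sites form three mutually perpendicular trans pairs.
There are 4 geometric isomers: NO2 mer (3 arrangements); NO2 fac (chiral).

4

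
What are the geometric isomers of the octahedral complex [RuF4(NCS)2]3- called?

There are 2 geometric isomers: NCS trans; NCS cis.

cis and trans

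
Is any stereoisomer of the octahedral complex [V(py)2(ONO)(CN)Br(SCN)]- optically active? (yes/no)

The six octahedral sites form three mutually perpendicular trans pairs.
Systematic enumeration (placing each ligand type in turn and discarding arrangements equivalent by rotation or reflection) gives 9 geometric isomers.
Of these, 6 lack any improper symmetry element and so occur as enantiomeric pairs, giving 9 + 6 = 15 stereoisomers in total.

yes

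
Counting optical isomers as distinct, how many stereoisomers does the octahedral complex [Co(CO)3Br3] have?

An octahedron has six vertices in three trans pairs; every non-trans pair is cis.
Systematic placement gives 2 geometric isomers: CO mer; CO fac.
Each arrangement has an internal mirror plane or centre of symmetry, so none is chiral.

2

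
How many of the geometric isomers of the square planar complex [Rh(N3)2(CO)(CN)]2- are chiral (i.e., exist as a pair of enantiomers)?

There are 2 geometric isomers: N3 cis; N3 trans.
Each arrangement has an internal mirror plane or centre of symmetry, so none is chiral.

0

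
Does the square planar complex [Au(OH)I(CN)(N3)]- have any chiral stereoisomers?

In a square planar complex each vertex has one trans partner and two cis neighbours.
Systematic placement gives 3 geometric isomers: (CN/N3 trans, I/OH trans); (CN/OH trans, I/N3 trans); (CN/I trans, N3/OH trans).
Each arrangement has an internal mirror plane or centre of symmetry, so none is chiral.

no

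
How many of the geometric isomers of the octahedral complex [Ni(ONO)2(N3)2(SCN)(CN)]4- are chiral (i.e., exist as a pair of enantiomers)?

2

In an octahedral complex each vertex has one trans partner and four cis neighbours.
Systematic placement gives 6 geometric isomers: ONO cis, N3 cis (3 arrangements, 2 chiral); ONO trans, N3 cis; ONO cis, N3 trans; ONO trans, N3 trans.
Of these, 2 lack any improper symmetry element and so occur as enantiomeric pairs, giving 6 + 2 = 8 stereoisomers in total.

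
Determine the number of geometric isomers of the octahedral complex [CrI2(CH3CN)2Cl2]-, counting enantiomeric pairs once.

5

Working through the distinct placements yields 5 geometric isomers: I trans, CH3CN trans, Cl trans; I cis, CH3CN trans, Cl cis; I trans, CH3CN cis, Cl cis; I cis, CH3CN cis, Cl cis (chiral); I cis, CH3CN cis, Cl trans.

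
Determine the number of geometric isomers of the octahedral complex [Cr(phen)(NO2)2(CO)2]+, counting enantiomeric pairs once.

An octahedron has six vertices in three trans pairs; every non-trans pair is cis.
Each phen is bidentate and must span two cis positions.
Working through the distinct placements yields 3 geometric isomers: NO2 cis, CO trans; NO2 cis, CO cis (chiral); NO2 trans, CO cis.

3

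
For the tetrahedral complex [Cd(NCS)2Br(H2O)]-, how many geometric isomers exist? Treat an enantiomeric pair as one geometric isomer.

1

Only one geometric arrangement is possible.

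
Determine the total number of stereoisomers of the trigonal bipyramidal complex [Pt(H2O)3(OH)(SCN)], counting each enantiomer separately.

4

In a trigonal bipyramid the two axial positions differ from the three equatorial ones.
There are 4 geometric isomers: OH equatorial, SCN equatorial; OH axial, SCN equatorial; OH equatorial, SCN axial; OH axial, SCN axial.
Each arrangement has an internal mirror plane or centre of symmetry, so none is chiral.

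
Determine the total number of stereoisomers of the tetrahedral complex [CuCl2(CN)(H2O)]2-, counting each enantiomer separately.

1

In a tetrahedral complex all four positions are equivalent and every pair of ligands is adjacent — there is no cis/trans distinction.
Only one geometric arrangement is possible.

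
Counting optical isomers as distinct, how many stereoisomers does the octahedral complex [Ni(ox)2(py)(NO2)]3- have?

3

An octahedron has six vertices in three trans pairs; every non-trans pair is cis.
Each ox is bidentate and must span two cis positions.
The distinct arrangements are (2 in all): py and NO2 mutually cis (chiral); py and NO2 mutually trans.
One of these lacks any improper symmetry element and so occurs as an enantiomeric pair, giving 2 + 1 = 3 stereoisomers in total.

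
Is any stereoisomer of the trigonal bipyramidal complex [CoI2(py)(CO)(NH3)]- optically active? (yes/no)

Placing the ligands in turn and identifying arrangements related by rotation or reflection leaves 7 distinct geometric isomers.
Of these, 3 lack any improper symmetry element and so occur as enantiomeric pairs, giving 7 + 3 = 10 stereoisomers in total.

yes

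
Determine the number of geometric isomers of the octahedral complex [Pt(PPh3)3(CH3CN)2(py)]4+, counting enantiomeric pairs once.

Systematic placement gives 3 geometric isomers: PPh3 mer, CH3CN trans; PPh3 fac, CH3CN cis; PPh3 mer, CH3CN cis.

3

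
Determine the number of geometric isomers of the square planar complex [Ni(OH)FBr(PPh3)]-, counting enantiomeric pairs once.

3

A square has two trans pairs of vertices; adjacent vertices are cis.
The distinct arrangements are (3 in all): (Br/OH trans, F/PPh3 trans); (Br/PPh3 trans, F/OH trans); (Br/F trans, OH/PPh3 trans).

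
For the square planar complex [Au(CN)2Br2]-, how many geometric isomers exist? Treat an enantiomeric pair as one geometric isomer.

A square has two trans pairs of vertices; adjacent vertices are cis.
The distinct arrangements are (2 in all): CN cis; CN trans.

2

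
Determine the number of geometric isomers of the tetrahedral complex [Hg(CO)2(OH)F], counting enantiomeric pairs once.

1

All four vertices of a tetrahedron are equivalent and mutually adjacent, so cis/trans isomerism cannot arise.
Only one geometric arrangement is possible.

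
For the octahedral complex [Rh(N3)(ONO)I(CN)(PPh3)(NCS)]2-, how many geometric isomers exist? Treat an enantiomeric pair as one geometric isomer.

The six octahedral sites form three mutually perpendicular trans pairs.
Exhaustive case analysis gives 15 geometric isomers.

15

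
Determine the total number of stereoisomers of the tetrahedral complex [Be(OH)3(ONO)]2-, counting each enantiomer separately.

Only one geometric arrangement is possible.

1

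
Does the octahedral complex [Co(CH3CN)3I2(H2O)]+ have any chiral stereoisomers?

no

The distinct arrangements are (3 in all): CH3CN mer, I trans; CH3CN mer, I cis; CH3CN fac, I cis.
Each arrangement has an internal mirror plane or centre of symmetry, so none is chiral.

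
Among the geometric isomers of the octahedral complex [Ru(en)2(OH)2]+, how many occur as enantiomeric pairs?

1

The six octahedral sites form three mutually perpendicular trans pairs.
Each en is bidentate and must span two cis positions.
There are 2 geometric isomers: OH trans; OH cis (chiral).
One of these lacks any improper symmetry element and so occurs as an enantiomeric pair, giving 2 + 1 = 3 stereoisomers in total.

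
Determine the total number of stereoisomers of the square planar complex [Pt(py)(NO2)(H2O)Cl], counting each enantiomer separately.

3

A square has two trans pairs of vertices; adjacent vertices are cis.
Systematic placement gives 3 geometric isomers: (Cl/NO2 trans, H2O/py trans); (Cl/py trans, H2O/NO2 trans); (Cl/H2O trans, NO2/py trans).
Each arrangement has an internal mirror plane or centre of symmetry, so none is chiral.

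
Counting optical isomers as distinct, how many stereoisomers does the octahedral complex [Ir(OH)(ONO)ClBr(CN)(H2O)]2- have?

30

An octahedron has six vertices in three trans pairs; every non-trans pair is cis.
Systematic enumeration (placing each ligand type in turn and discarding arrangements equivalent by rotation or reflection) gives 15 geometric isomers.
Of these, 15 lack any improper symmetry element and so occur as enantiomeric pairs, giving 15 + 15 = 30 stereoisomers in total.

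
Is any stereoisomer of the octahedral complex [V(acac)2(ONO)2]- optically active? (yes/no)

yes

In an octahedral complex each vertex has one trans partner and four cis neighbours.
Each acac is bidentate and must span two cis positions.
Systematic placement gives 2 geometric isomers: ONO trans; ONO cis (chiral).
One of these lacks any improper symmetry element and so occurs as an enantiomeric pair, giving 2 + 1 = 3 stereoisomers in total.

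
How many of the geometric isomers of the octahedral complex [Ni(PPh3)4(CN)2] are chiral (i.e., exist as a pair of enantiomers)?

In an octahedral complex each vertex has one trans partner and four cis neighbours.
There are 2 geometric isomers: CN trans; CN cis.
Each arrangement has an internal mirror plane or centre of symmetry, so none is chiral.

0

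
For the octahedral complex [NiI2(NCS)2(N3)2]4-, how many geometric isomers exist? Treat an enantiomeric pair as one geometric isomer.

5

In an octahedral complex each vertex has one trans partner and four cis neighbours.
Working through the distinct placements yields 5 geometric isomers: I trans, NCS trans, N3 trans; I trans, NCS cis, N3 cis; I cis, NCS trans, N3 cis; I cis, NCS cis, N3 cis (chiral); I cis, NCS cis, N3 trans.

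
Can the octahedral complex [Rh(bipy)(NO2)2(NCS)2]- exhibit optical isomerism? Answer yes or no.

The six octahedral sites form three mutually perpendicular trans pairs.
Each bipy is bidentate and must span two cis positions.
There are 3 geometric isomers: NO2 cis, NCS trans; NO2 cis, NCS cis (chiral); NO2 trans, NCS cis.
One of these lacks any improper symmetry element and so occurs as an enantiomeric pair, giving 3 + 1 = 4 stereoisomers in total.

yes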